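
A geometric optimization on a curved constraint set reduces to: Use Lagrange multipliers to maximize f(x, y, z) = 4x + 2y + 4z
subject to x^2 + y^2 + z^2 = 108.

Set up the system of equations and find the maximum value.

Lagrange conditions: 4 = 2*lambda*x, 2 = 2*lambda*y, 4 = 2*lambda*z
So x:4 = y:2 = z:4, i.e. x = 4t, y = 2t, z = 4t
Constraint: t^2*(4^2 + 2^2 + 4^2) = 108
  t^2 * 36 = 108  =>  t = sqrt(3)
Maximum = 4*4t + 2*2t + 4*4t = 36*sqrt(3) = sqrt(3888)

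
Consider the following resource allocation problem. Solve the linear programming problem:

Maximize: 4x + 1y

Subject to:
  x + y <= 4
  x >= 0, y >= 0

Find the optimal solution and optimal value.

The feasible region has vertices at [(0, 0), (4, 0), (0, 4)].
Checking objective 4x + 1y at each vertex:
  (0, 0): 4*0 + 1*0 = 0
  (4, 0): 4*4 + 1*0 = 16
  (0, 4): 4*0 + 1*4 = 4
Maximum is 16 at (4, 0).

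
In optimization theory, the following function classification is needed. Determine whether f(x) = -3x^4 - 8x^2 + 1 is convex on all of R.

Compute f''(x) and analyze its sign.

f(x) = -3x^4 - 8x^2 + 1
f'(x) = -12x^3 + -16x
f''(x) = -36x^2 + -16
f''(x) = -36x^2 + -16 <= -16 < 0 for all x
Therefore, f is concave on R.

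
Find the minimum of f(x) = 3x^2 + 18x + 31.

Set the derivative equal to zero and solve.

f(x) = 3x^2 + 18x + 31
f'(x) = 6x + (18) = 0
x = -18/6 = -3
f(-3) = 4
Since f''(x) = 6 > 0, this is a minimum.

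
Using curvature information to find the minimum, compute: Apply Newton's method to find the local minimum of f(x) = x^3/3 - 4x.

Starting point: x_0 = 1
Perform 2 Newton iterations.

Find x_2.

f(x) = x^3/3 - 4x
f'(x) = x^2 - 4, f''(x) = 2x
Newton update: x_{n+1} = x_n - (x_n^2 - 4)/(2*x_n)
Step 1: x_0 = 1, f'=-3, f''=2, x_1 = 5/2
Step 2: x_1 = 5/2, f'=9/4, f''=5, x_2 = 41/20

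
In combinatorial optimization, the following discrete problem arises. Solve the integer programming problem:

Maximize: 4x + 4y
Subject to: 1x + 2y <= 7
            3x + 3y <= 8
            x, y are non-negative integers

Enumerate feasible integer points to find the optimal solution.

Constraint 1: 1x + 2y <= 7
Constraint 2: 3x + 3y <= 8
Feasible x range (need y >= 0): 0 <= x <= min(7/1, 8/3) => x in {0, ..., 2}.
Enumerate feasible integer points row by row (the coefficient of y is 4 > 0, so for each x the largest feasible y gives the best value):
  x = 0: y <= min((7 - 1*0)/2, (8 - 3*0)/3) => y in {0, ..., 2}; best 4*0 + 4*2 = 8
  x = 1: y <= min((7 - 1*1)/2, (8 - 3*1)/3) => y in {0, ..., 1}; best 4*1 + 4*1 = 8
  x = 2: y <= min((7 - 1*2)/2, (8 - 3*2)/3) => y in {0}; best 4*2 + 4*0 = 8
The maximum 4x + 4y = 8 is achieved at x = 0, y = 2.
(The same value 8 is also attained at (1, 1), (2, 0).)
Check: 1*0 + 2*2 = 4 <= 7 and 3*0 + 3*2 = 6 <= 8.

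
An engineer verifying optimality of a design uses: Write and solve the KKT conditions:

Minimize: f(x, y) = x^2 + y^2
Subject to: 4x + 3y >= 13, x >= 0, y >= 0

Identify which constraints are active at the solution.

KKT conditions for min x^2 + y^2 s.t. 4x + 3y >= 13, x >= 0, y >= 0:
Stationarity: 2x = mu*4 + mu_x, 2y = mu*3 + mu_y, with mu, mu_x, mu_y >= 0
Complementary slackness: mu*(4x + 3y - 13) = 0, mu_x*x = 0, mu_y*y = 0
(0, 0) is infeasible (4*0 + 3*0 < 13), so if mu = 0 stationarity would force x = mu_x/2 >= 0, y = mu_y/2 >= 0 with mu_x*x = mu_y*y = 0, i.e. x = y = 0: contradiction. Hence mu > 0 and 4x + 3y = 13 is active.
Try x > 0, y > 0 (so mu_x = mu_y = 0): x = 4*mu/2, y = 3*mu/2
Substitute: 4*(4*mu/2) + 3*(3*mu/2) = 13
  mu*25/2 = 13 => mu = 26/25
x* = 52/25 > 0, y* = 39/25 > 0, consistent with mu_x = mu_y = 0.
f is convex and the constraints are linear, so this KKT point is the global minimum.
f* = 169/25
Active constraints: 4x + 3y >= 13 (holds with equality, mu = 26/25 > 0); x >= 0 and y >= 0 are inactive (mu_x = mu_y = 0).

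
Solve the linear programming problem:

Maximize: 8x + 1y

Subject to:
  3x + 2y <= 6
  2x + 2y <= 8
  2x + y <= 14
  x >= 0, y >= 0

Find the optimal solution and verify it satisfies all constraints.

Feasible vertices: (0, 0), (0, 3), (2, 0)
Objective 8x + 1y at each vertex:
  (0, 0): 0
  (0, 3): 3
  (2, 0): 16
Maximum is 16 at (2, 0).
Verify constraints at (x, y) = (2, 0):
  3*2 + 2*0 = 6 <= 6 (active)
  2*2 + 2*0 = 4 <= 8
  2*2 + 1*0 = 4 <= 14
  x = 2 >= 0, y = 0 >= 0. All constraints satisfied.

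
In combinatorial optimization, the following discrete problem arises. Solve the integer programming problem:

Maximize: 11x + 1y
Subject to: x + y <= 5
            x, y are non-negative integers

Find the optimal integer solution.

Objective: 11x + 1y, constraint: x + y <= 5
Coefficient of x is 11 >= coefficient of y is 1, so allocate the entire budget to x.
Optimal: x = 5, y = 0, value = 55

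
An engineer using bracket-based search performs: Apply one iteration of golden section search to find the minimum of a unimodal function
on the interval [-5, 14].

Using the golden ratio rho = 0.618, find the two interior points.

Golden section search on [-5, 14].
Golden ratio rho = 0.618 (approx).
Interior points:
  x_1 = -5 + (1-0.618)*19 = 2.2580
  x_2 = -5 + 0.618*19 = 6.7420
Compare f(x_1) and f(x_2) to determine which subinterval to keep.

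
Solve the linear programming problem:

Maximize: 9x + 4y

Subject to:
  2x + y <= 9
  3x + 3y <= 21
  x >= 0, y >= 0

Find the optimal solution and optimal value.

Feasible vertices: (0, 0), (0, 7), (2, 5), (9/2, 0)
Objective 9x + 4y at each:
  (0, 0): 0
  (0, 7): 28
  (2, 5): 38
  (9/2, 0): 81/2
Maximum is 81/2 at (9/2, 0).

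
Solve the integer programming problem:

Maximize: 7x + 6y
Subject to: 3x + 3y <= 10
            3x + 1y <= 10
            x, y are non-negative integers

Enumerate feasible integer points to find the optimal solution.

Constraint 1: 3x + 3y <= 10
Constraint 2: 3x + 1y <= 10
Feasible x range (need y >= 0): 0 <= x <= min(10/3, 10/3) => x in {0, ..., 3}.
Enumerate feasible integer points row by row (the coefficient of y is 6 > 0, so for each x the largest feasible y gives the best value):
  x = 0: y <= min((10 - 3*0)/3, (10 - 3*0)/1) => y in {0, ..., 3}; best 7*0 + 6*3 = 18
  x = 1: y <= min((10 - 3*1)/3, (10 - 3*1)/1) => y in {0, ..., 2}; best 7*1 + 6*2 = 19
  x = 2: y <= min((10 - 3*2)/3, (10 - 3*2)/1) => y in {0, ..., 1}; best 7*2 + 6*1 = 20
  x = 3: y <= min((10 - 3*3)/3, (10 - 3*3)/1) => y in {0}; best 7*3 + 6*0 = 21
The maximum 7x + 6y = 21 is achieved at x = 3, y = 0.
Check: 3*3 + 3*0 = 9 <= 10 and 3*3 + 1*0 = 9 <= 10.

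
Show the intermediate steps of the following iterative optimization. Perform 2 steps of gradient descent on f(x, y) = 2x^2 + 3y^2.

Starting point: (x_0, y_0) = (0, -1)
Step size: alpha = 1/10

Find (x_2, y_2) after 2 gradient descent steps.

f(x,y) = 2x^2 + 3y^2
grad_x = 4x + 0y, grad_y = 6y + 0x
Step 1: grad = (0, -6), (0, -2/5)
Step 2: grad = (0, -12/5), (0, -4/25)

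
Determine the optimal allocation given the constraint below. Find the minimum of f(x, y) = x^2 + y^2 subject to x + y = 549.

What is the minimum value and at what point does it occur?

Substitute y = 549 - x into f(x,y) = x^2 + y^2:
g(x) = x^2 + (549 - x)^2 = 2x^2 - 1098x + 301401
g'(x) = 4x - 1098 = 0  =>  x = 549/2
y = 549 - 549/2 = 549/2
Minimum value = (549/2)^2 + (549/2)^2 = 301401/2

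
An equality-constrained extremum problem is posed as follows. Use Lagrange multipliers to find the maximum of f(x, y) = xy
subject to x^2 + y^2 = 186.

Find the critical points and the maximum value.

Lagrange conditions: y = 2*lambda*x and x = 2*lambda*y
If x = 0 then y = 0, violating the constraint, so x, y != 0.
Dividing: y/x = x/y => x^2 = y^2 => y = x or y = -x
Constraint: 2x^2 = 186 => x^2 = 93 => x = +/-sqrt(93)
Critical points: (sqrt(93), sqrt(93)), (-sqrt(93), -sqrt(93)), (sqrt(93), -sqrt(93)), (-sqrt(93), sqrt(93))
  y = x:  xy = x^2 = 93  at (sqrt(93), sqrt(93)) and (-sqrt(93), -sqrt(93))
  y = -x: xy = -x^2 = -93 at (sqrt(93), -sqrt(93)) and (-sqrt(93), sqrt(93))
Maximum xy = 93 at (sqrt(93), sqrt(93)) and (-sqrt(93), -sqrt(93))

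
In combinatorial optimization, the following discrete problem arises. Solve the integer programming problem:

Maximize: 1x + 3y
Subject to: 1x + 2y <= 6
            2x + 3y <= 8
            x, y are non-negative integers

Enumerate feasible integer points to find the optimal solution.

Constraint 1: 1x + 2y <= 6
Constraint 2: 2x + 3y <= 8
Feasible x range (need y >= 0): 0 <= x <= min(6/1, 8/2) => x in {0, ..., 4}.
Enumerate feasible integer points row by row (the coefficient of y is 3 > 0, so for each x the largest feasible y gives the best value):
  x = 0: y <= min((6 - 1*0)/2, (8 - 2*0)/3) => y in {0, ..., 2}; best 1*0 + 3*2 = 6
  x = 1: y <= min((6 - 1*1)/2, (8 - 2*1)/3) => y in {0, ..., 2}; best 1*1 + 3*2 = 7
  x = 2: y <= min((6 - 1*2)/2, (8 - 2*2)/3) => y in {0, ..., 1}; best 1*2 + 3*1 = 5
  x = 3: y <= min((6 - 1*3)/2, (8 - 2*3)/3) => y in {0}; best 1*3 + 3*0 = 3
  x = 4: y <= min((6 - 1*4)/2, (8 - 2*4)/3) => y in {0}; best 1*4 + 3*0 = 4
The maximum 1x + 3y = 7 is achieved at x = 1, y = 2.
Check: 1*1 + 2*2 = 5 <= 6 and 2*1 + 3*2 = 8 <= 8.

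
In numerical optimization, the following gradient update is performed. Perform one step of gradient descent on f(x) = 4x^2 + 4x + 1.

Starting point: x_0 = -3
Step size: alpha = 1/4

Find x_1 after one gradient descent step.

f(x) = 4x^2 + 4x + 1
f'(x) = 8x + 4
f'(-3) = 8*-3 + (4) = -20
x_1 = x_0 - alpha * f'(x_0) = -3 - 1/4 * -20 = 2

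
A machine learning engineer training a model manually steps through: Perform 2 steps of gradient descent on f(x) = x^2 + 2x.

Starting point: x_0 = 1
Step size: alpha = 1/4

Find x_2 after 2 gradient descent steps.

f(x) = x^2 + 2x, f'(x) = 2x + (2)
Step 1: f'(1) = 4, x_1 = 1 - 1/4 * 4 = 0
Step 2: f'(0) = 2, x_2 = 0 - 1/4 * 2 = -1/2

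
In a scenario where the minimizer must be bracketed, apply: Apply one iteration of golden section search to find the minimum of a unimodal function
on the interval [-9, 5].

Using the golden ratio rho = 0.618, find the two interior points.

Golden section search on [-9, 5].
Golden ratio rho = 0.618 (approx).
Interior points:
  x_1 = -9 + (1-0.618)*14 = -3.6520
  x_2 = -9 + 0.618*14 = -0.3480
Compare f(x_1) and f(x_2) to determine which subinterval to keep.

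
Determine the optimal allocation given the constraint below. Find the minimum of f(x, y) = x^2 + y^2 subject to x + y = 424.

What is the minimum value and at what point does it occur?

Substitute y = 424 - x into f(x,y) = x^2 + y^2:
g(x) = x^2 + (424 - x)^2 = 2x^2 - 848x + 179776
g'(x) = 4x - 848 = 0  =>  x = 212
y = 424 - 212 = 212
Minimum value = 212^2 + 212^2 = 89888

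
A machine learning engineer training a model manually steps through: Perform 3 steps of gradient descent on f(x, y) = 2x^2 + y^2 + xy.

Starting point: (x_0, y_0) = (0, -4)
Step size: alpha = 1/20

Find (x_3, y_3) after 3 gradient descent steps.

f(x,y) = 2x^2 + y^2 + xy
grad_x = 4x + 1y, grad_y = 2y + 1x
Step 1: grad = (-4, -8), (1/5, -18/5)
Step 2: grad = (-14/5, -7), (17/50, -13/4)
Step 3: grad = (-189/100, -154/25), (869/2000, -1471/500)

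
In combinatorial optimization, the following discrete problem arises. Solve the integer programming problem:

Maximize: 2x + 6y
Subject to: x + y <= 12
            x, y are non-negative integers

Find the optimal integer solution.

Objective: 2x + 6y, constraint: x + y <= 12
Coefficient of y is 6 > coefficient of x is 2, so allocate the entire budget to y.
Optimal: x = 0, y = 12, value = 72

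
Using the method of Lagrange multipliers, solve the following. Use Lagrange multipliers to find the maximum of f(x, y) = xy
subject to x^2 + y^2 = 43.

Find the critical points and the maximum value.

Lagrange conditions: y = 2*lambda*x and x = 2*lambda*y
If x = 0 then y = 0, violating the constraint, so x, y != 0.
Dividing: y/x = x/y => x^2 = y^2 => y = x or y = -x
Constraint: 2x^2 = 43 => x^2 = 43/2 => x = +/-sqrt(43/2)
Critical points: (sqrt(43/2), sqrt(43/2)), (-sqrt(43/2), -sqrt(43/2)), (sqrt(43/2), -sqrt(43/2)), (-sqrt(43/2), sqrt(43/2))
  y = x:  xy = x^2 = 43/2  at (sqrt(43/2), sqrt(43/2)) and (-sqrt(43/2), -sqrt(43/2))
  y = -x: xy = -x^2 = -43/2 at (sqrt(43/2), -sqrt(43/2)) and (-sqrt(43/2), sqrt(43/2))
Maximum xy = 43/2 at (sqrt(43/2), sqrt(43/2)) and (-sqrt(43/2), -sqrt(43/2))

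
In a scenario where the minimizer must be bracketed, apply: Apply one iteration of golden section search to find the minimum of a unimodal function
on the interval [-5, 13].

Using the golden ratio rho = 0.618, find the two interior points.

Golden section search on [-5, 13].
Golden ratio rho = 0.618 (approx).
Interior points:
  x_1 = -5 + (1-0.618)*18 = 1.8760
  x_2 = -5 + 0.618*18 = 6.1240
Compare f(x_1) and f(x_2) to determine which subinterval to keep.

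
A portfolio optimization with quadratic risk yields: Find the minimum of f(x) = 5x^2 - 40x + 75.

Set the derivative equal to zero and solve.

f(x) = 5x^2 - 40x + 75
f'(x) = 10x + (-40) = 0
x = 40/10 = 4
f(4) = -5
Since f''(x) = 10 > 0, this is a minimum.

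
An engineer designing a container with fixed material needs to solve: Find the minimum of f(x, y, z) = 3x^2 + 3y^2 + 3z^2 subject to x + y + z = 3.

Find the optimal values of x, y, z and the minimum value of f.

Using Lagrange multipliers on f = 3x^2 + 3y^2 + 3z^2 with constraint x + y + z = 3:
Conditions: 2*3*x = lambda, 2*3*y = lambda, 2*3*z = lambda
So x = lambda/6, y = lambda/6, z = lambda/6
Substituting into constraint: lambda * (1/2) = 3
lambda = 6
x = 1, y = 1, z = 1
Minimum value = 9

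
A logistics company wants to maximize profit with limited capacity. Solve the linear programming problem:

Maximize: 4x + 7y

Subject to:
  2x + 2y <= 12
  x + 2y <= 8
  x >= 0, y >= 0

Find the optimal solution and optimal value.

Feasible vertices: (0, 0), (0, 4), (4, 2), (6, 0)
Objective 4x + 7y at each:
  (0, 0): 0
  (0, 4): 28
  (4, 2): 30
  (6, 0): 24
Maximum is 30 at (4, 2).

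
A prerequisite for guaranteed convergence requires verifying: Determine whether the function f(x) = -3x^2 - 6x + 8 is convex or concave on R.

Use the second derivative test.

f(x) = -3x^2 - 6x + 8
f'(x) = -6x - 6
f''(x) = -6
Since f''(x) = -6 < 0 for all x, f is concave on R.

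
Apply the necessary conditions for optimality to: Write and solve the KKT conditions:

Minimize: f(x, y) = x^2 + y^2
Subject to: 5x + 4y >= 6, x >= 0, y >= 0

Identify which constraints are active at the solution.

KKT conditions for min x^2 + y^2 s.t. 5x + 4y >= 6, x >= 0, y >= 0:
Stationarity: 2x = mu*5 + mu_x, 2y = mu*4 + mu_y, with mu, mu_x, mu_y >= 0
Complementary slackness: mu*(5x + 4y - 6) = 0, mu_x*x = 0, mu_y*y = 0
(0, 0) is infeasible (5*0 + 4*0 < 6), so if mu = 0 stationarity would force x = mu_x/2 >= 0, y = mu_y/2 >= 0 with mu_x*x = mu_y*y = 0, i.e. x = y = 0: contradiction. Hence mu > 0 and 5x + 4y = 6 is active.
Try x > 0, y > 0 (so mu_x = mu_y = 0): x = 5*mu/2, y = 4*mu/2
Substitute: 5*(5*mu/2) + 4*(4*mu/2) = 6
  mu*41/2 = 6 => mu = 12/41
x* = 30/41 > 0, y* = 24/41 > 0, consistent with mu_x = mu_y = 0.
f is convex and the constraints are linear, so this KKT point is the global minimum.
f* = 36/41
Active constraints: 5x + 4y >= 6 (holds with equality, mu = 12/41 > 0); x >= 0 and y >= 0 are inactive (mu_x = mu_y = 0).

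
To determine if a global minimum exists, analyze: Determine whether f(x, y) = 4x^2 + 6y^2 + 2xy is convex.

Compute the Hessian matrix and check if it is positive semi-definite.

f(x,y) = 4x^2 + 6y^2 + 2xy
Hessian H = [[8, 2], [2, 12]]
trace(H) = 20, det(H) = 92
Eigenvalues: (20 +/- sqrt(32)) / 2 = 12.83, 7.172
Since both eigenvalues > 0, f is convex.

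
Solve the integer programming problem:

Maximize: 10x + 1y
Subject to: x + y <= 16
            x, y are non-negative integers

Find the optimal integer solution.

Objective: 10x + 1y, constraint: x + y <= 16
Coefficient of x is 10 >= coefficient of y is 1, so allocate the entire budget to x.
Optimal: x = 16, y = 0, value = 160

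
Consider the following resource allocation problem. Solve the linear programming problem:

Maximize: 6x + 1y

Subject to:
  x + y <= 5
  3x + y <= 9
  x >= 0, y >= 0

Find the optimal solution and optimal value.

Feasible vertices: (0, 0), (0, 5), (2, 3), (3, 0)
Objective 6x + 1y at each:
  (0, 0): 0
  (0, 5): 5
  (2, 3): 15
  (3, 0): 18
Maximum is 18 at (3, 0).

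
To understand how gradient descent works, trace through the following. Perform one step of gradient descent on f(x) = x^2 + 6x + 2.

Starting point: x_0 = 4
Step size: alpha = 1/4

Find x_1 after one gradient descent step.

f(x) = x^2 + 6x + 2
f'(x) = 2x + 6
f'(4) = 2*4 + (6) = 14
x_1 = x_0 - alpha * f'(x_0) = 4 - 1/4 * 14 = 1/2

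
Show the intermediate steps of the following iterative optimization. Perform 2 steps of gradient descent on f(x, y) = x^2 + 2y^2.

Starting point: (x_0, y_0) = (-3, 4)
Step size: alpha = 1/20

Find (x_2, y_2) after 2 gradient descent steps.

f(x,y) = x^2 + 2y^2
grad_x = 2x + 0y, grad_y = 4y + 0x
Step 1: grad = (-6, 16), (-27/10, 16/5)
Step 2: grad = (-27/5, 64/5), (-243/100, 64/25)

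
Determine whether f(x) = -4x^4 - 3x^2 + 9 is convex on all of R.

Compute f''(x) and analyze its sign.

f(x) = -4x^4 - 3x^2 + 9
f'(x) = -16x^3 + -6x
f''(x) = -48x^2 + -6
f''(x) = -48x^2 + -6 <= -6 < 0 for all x
Therefore, f is concave on R.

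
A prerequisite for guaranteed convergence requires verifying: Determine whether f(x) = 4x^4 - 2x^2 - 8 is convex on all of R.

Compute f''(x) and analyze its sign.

f(x) = 4x^4 - 2x^2 - 8
f'(x) = 16x^3 + -4x
f''(x) = 48x^2 + -4
f''(0) = -4 < 0, so not convex near x = 0
Therefore, f is not globally convex on R.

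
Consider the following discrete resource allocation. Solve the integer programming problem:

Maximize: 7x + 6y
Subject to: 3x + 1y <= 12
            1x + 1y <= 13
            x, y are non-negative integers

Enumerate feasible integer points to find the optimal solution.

Constraint 1: 3x + 1y <= 12
Constraint 2: 1x + 1y <= 13
Feasible x range (need y >= 0): 0 <= x <= min(12/3, 13/1) => x in {0, ..., 4}.
Enumerate feasible integer points row by row (the coefficient of y is 6 > 0, so for each x the largest feasible y gives the best value):
  x = 0: y <= min((12 - 3*0)/1, (13 - 1*0)/1) => y in {0, ..., 12}; best 7*0 + 6*12 = 72
  x = 1: y <= min((12 - 3*1)/1, (13 - 1*1)/1) => y in {0, ..., 9}; best 7*1 + 6*9 = 61
  x = 2: y <= min((12 - 3*2)/1, (13 - 1*2)/1) => y in {0, ..., 6}; best 7*2 + 6*6 = 50
  x = 3: y <= min((12 - 3*3)/1, (13 - 1*3)/1) => y in {0, ..., 3}; best 7*3 + 6*3 = 39
  x = 4: y <= min((12 - 3*4)/1, (13 - 1*4)/1) => y in {0}; best 7*4 + 6*0 = 28
The maximum 7x + 6y = 72 is achieved at x = 0, y = 12.
Check: 3*0 + 1*12 = 12 <= 12 and 1*0 + 1*12 = 12 <= 13.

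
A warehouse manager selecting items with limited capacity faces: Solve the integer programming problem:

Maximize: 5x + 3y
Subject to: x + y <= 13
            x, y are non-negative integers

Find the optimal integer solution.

Objective: 5x + 3y, constraint: x + y <= 13
Coefficient of x is 5 >= coefficient of y is 3, so allocate the entire budget to x.
Optimal: x = 13, y = 0, value = 65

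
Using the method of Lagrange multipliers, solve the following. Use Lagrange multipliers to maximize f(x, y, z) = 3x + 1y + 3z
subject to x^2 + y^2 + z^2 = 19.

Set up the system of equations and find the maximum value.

Lagrange conditions: 3 = 2*lambda*x, 1 = 2*lambda*y, 3 = 2*lambda*z
So x:3 = y:1 = z:3, i.e. x = 3t, y = 1t, z = 3t
Constraint: t^2*(3^2 + 1^2 + 3^2) = 19
  t^2 * 19 = 19  =>  t = sqrt(1)
Maximum = 3*3t + 1*1t + 3*3t = 19*sqrt(1) = 19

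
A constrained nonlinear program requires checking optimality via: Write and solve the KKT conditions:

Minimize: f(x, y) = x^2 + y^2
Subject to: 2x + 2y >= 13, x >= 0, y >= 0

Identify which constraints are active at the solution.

KKT conditions for min x^2 + y^2 s.t. 2x + 2y >= 13, x >= 0, y >= 0:
Stationarity: 2x = mu*2 + mu_x, 2y = mu*2 + mu_y, with mu, mu_x, mu_y >= 0
Complementary slackness: mu*(2x + 2y - 13) = 0, mu_x*x = 0, mu_y*y = 0
(0, 0) is infeasible (2*0 + 2*0 < 13), so if mu = 0 stationarity would force x = mu_x/2 >= 0, y = mu_y/2 >= 0 with mu_x*x = mu_y*y = 0, i.e. x = y = 0: contradiction. Hence mu > 0 and 2x + 2y = 13 is active.
Try x > 0, y > 0 (so mu_x = mu_y = 0): x = 2*mu/2, y = 2*mu/2
Substitute: 2*(2*mu/2) + 2*(2*mu/2) = 13
  mu*8/2 = 13 => mu = 13/4
x* = 13/4 > 0, y* = 13/4 > 0, consistent with mu_x = mu_y = 0.
f is convex and the constraints are linear, so this KKT point is the global minimum.
f* = 169/8
Active constraints: 2x + 2y >= 13 (holds with equality, mu = 13/4 > 0); x >= 0 and y >= 0 are inactive (mu_x = mu_y = 0).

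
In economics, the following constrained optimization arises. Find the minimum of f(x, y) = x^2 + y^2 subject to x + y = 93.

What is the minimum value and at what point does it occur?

Substitute y = 93 - x into f(x,y) = x^2 + y^2:
g(x) = x^2 + (93 - x)^2 = 2x^2 - 186x + 8649
g'(x) = 4x - 186 = 0  =>  x = 93/2
y = 93 - 93/2 = 93/2
Minimum value = (93/2)^2 + (93/2)^2 = 8649/2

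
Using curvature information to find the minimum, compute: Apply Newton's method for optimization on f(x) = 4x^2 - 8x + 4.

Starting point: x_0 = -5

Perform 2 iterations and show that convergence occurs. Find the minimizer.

f(x) = 4x^2 - 8x + 4, f'(x) = 8x + (-8), f''(x) = 8
Step 1: f'(-5) = -48, x_1 = -5 - -48/8 = 1
Step 2: f'(1) = 0, x_2 = 1 (converged)
Newton's method converges in 1 step for quadratics.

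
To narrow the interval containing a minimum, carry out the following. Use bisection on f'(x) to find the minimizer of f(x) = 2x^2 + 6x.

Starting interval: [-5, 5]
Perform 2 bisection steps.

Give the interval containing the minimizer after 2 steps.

Finding critical point of f(x) = 2x^2 + 6x using bisection on f'(x) = 4x + 6.
f'(x) = 0 when x = -3/2.
Starting interval: [-5, 5]
Step 1: mid = 0, f'(mid) = 6, new interval = [-5, 0]
Step 2: mid = -5/2, f'(mid) = -4, new interval = [-5/2, 0]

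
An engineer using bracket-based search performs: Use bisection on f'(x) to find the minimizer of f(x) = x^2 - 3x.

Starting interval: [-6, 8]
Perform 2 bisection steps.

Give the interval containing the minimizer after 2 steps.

Finding critical point of f(x) = x^2 - 3x using bisection on f'(x) = 2x + -3.
f'(x) = 0 when x = 3/2.
Starting interval: [-6, 8]
Step 1: mid = 1, f'(mid) = -1, new interval = [1, 8]
Step 2: mid = 9/2, f'(mid) = 6, new interval = [1, 9/2]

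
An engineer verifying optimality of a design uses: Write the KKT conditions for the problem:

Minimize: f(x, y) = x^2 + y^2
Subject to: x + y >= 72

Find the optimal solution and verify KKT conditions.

KKT conditions for min x^2 + y^2 s.t. x + y >= 72:
Stationarity: 2x = mu, 2y = mu
So x = y = mu/2.
Complementary slackness: mu*(x + y - 72) = 0
Primal feasibility: x + y >= 72; dual feasibility: mu >= 0
If mu = 0 then x = y = 0, but 0 + 0 < 72 is infeasible, so the constraint is active.
Constraint active: x + y = 2*(mu/2) = 72 => mu = 72
x = y = 36, f = 2592
Verify: stationarity 2*36 = 72 = mu; primal 36 + 36 = 72 >= 72; dual mu = 72 >= 0; complementary slackness 72*(72 - 72) = 0. All KKT conditions hold.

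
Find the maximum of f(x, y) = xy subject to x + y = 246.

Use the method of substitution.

Substitute y = 246 - x into f(x,y) = xy:
g(x) = x(246 - x) = 246x - x^2
g'(x) = 246 - 2x = 0  =>  x = 123
y = 246 - 123 = 123
Maximum value = 123 * 123 = 15129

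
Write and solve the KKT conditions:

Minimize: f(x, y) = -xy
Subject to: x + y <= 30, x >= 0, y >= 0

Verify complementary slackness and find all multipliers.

Problem: min -xy s.t. x + y <= 30 (multiplier lambda), x >= 0 (mu_x), y >= 0 (mu_y)
KKT stationarity: -y + lambda - mu_x = 0, -x + lambda - mu_y = 0, with lambda, mu_x, mu_y >= 0
Complementary slackness: lambda*(x + y - 30) = 0, mu_x*x = 0, mu_y*y = 0
If lambda = 0: y = -mu_x <= 0 and x = -mu_y <= 0 force x = y = 0 with f = 0; but x = y = 15 is feasible with f = -225 < 0, so this is not the minimum. Hence lambda > 0 and x + y = 30.
Try x > 0, y > 0 (so mu_x = mu_y = 0): y = lambda, x = lambda => x = y = lambda
x + y = 30 => 2*lambda = 30 => lambda = 15
x* = y* = 15 > 0, consistent with mu_x = mu_y = 0.
(Any feasible point with x = 0 or y = 0 has f = 0 > -225, so the minimum is not on those boundaries.)
min(-xy) = -225 (i.e. max xy = 225)
Multipliers: lambda = 15, mu_x = 0, mu_y = 0
Complementary slackness: lambda*(x + y - 30) = 15*(15 + 15 - 30) = 0, mu_x*x = 0*15 = 0, mu_y*y = 0*15 = 0. Satisfied.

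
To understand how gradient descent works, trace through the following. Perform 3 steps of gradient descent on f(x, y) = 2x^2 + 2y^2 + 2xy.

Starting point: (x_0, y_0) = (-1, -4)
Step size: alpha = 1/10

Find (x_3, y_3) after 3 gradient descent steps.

f(x,y) = 2x^2 + 2y^2 + 2xy
grad_x = 4x + 2y, grad_y = 4y + 2x
Step 1: grad = (-12, -18), (1/5, -11/5)
Step 2: grad = (-18/5, -42/5), (14/25, -34/25)
Step 3: grad = (-12/25, -108/25), (76/125, -116/125)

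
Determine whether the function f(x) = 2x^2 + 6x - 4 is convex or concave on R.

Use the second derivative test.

f(x) = 2x^2 + 6x - 4
f'(x) = 4x + 6
f''(x) = 4
Since f''(x) = 4 > 0 for all x, f is convex on R.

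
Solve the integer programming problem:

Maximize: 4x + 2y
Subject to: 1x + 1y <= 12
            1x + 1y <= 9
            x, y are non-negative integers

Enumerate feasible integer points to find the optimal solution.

Constraint 1: 1x + 1y <= 12
Constraint 2: 1x + 1y <= 9
Feasible x range (need y >= 0): 0 <= x <= min(12/1, 9/1) => x in {0, ..., 9}.
Enumerate feasible integer points row by row (the coefficient of y is 2 > 0, so for each x the largest feasible y gives the best value):
  x = 0: y <= min((12 - 1*0)/1, (9 - 1*0)/1) => y in {0, ..., 9}; best 4*0 + 2*9 = 18
  x = 1: y <= min((12 - 1*1)/1, (9 - 1*1)/1) => y in {0, ..., 8}; best 4*1 + 2*8 = 20
  x = 2: y <= min((12 - 1*2)/1, (9 - 1*2)/1) => y in {0, ..., 7}; best 4*2 + 2*7 = 22
  x = 3: y <= min((12 - 1*3)/1, (9 - 1*3)/1) => y in {0, ..., 6}; best 4*3 + 2*6 = 24
  x = 4: y <= min((12 - 1*4)/1, (9 - 1*4)/1) => y in {0, ..., 5}; best 4*4 + 2*5 = 26
  x = 5: y <= min((12 - 1*5)/1, (9 - 1*5)/1) => y in {0, ..., 4}; best 4*5 + 2*4 = 28
  x = 6: y <= min((12 - 1*6)/1, (9 - 1*6)/1) => y in {0, ..., 3}; best 4*6 + 2*3 = 30
  x = 7: y <= min((12 - 1*7)/1, (9 - 1*7)/1) => y in {0, ..., 2}; best 4*7 + 2*2 = 32
  x = 8: y <= min((12 - 1*8)/1, (9 - 1*8)/1) => y in {0, ..., 1}; best 4*8 + 2*1 = 34
  x = 9: y <= min((12 - 1*9)/1, (9 - 1*9)/1) => y in {0}; best 4*9 + 2*0 = 36
The maximum 4x + 2y = 36 is achieved at x = 9, y = 0.
Check: 1*9 + 1*0 = 9 <= 12 and 1*9 + 1*0 = 9 <= 9.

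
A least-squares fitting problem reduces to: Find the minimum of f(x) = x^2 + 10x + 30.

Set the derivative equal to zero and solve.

f(x) = x^2 + 10x + 30
f'(x) = 2x + (10) = 0
x = -10/2 = -5
f(-5) = 5
Since f''(x) = 2 > 0, this is a minimum.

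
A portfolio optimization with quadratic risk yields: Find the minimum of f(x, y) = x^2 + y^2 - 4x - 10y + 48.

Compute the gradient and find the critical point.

f(x,y) = x^2 + y^2 - 4x - 10y + 48
df/dx = 2x + (-4) = 0  =>  x = 2
df/dy = 2y + (-10) = 0  =>  y = 5
f(2, 5) = 1*(2)^2 + 1*(5)^2 + -4*(2) + -10*(5) + 48 = 19
Hessian is diagonal with entries 2, 2 > 0, so this is a minimum.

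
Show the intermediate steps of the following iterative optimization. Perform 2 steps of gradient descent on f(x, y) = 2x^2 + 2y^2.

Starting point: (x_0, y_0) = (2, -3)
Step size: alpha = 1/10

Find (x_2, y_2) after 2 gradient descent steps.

f(x,y) = 2x^2 + 2y^2
grad_x = 4x + 0y, grad_y = 4y + 0x
Step 1: grad = (8, -12), (6/5, -9/5)
Step 2: grad = (24/5, -36/5), (18/25, -27/25)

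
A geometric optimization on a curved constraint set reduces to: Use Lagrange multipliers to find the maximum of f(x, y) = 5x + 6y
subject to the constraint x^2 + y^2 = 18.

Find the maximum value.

Set up Lagrange conditions: grad f = lambda * grad g
  5 = 2*lambda*x
  6 = 2*lambda*y
From these: x/y = 5/6, so x = 5t, y = 6t for some t.
Substitute into constraint: (5t)^2 + (6t)^2 = 18
  t^2 * 61 = 18
  t = sqrt(18/61)
Maximum = 5*x + 6*y = (5^2 + 6^2)*t = 61 * sqrt(18/61) = sqrt(1098)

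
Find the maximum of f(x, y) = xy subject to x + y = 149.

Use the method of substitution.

Substitute y = 149 - x into f(x,y) = xy:
g(x) = x(149 - x) = 149x - x^2
g'(x) = 149 - 2x = 0  =>  x = 149/2
y = 149 - 149/2 = 149/2
Maximum value = (149/2) * (149/2) = 22201/4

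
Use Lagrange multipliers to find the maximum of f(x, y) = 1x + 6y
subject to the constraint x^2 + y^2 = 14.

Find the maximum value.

Set up Lagrange conditions: grad f = lambda * grad g
  1 = 2*lambda*x
  6 = 2*lambda*y
From these: x/y = 1/6, so x = 1t, y = 6t for some t.
Substitute into constraint: (1t)^2 + (6t)^2 = 14
  t^2 * 37 = 14
  t = sqrt(14/37)
Maximum = 1*x + 6*y = (1^2 + 6^2)*t = 37 * sqrt(14/37) = sqrt(518)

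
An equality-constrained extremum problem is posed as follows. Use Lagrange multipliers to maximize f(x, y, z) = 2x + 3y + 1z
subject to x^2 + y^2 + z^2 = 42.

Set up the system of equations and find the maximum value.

Lagrange conditions: 2 = 2*lambda*x, 3 = 2*lambda*y, 1 = 2*lambda*z
So x:2 = y:3 = z:1, i.e. x = 2t, y = 3t, z = 1t
Constraint: t^2*(2^2 + 3^2 + 1^2) = 42
  t^2 * 14 = 42  =>  t = sqrt(3)
Maximum = 2*2t + 3*3t + 1*1t = 14*sqrt(3) = sqrt(588)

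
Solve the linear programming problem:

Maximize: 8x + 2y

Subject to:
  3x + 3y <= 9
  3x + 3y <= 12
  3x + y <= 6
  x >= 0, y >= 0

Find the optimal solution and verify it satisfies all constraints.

Feasible vertices: (0, 0), (0, 3), (3/2, 3/2), (2, 0)
Objective 8x + 2y at each vertex:
  (0, 0): 0
  (0, 3): 6
  (3/2, 3/2): 15
  (2, 0): 16
Maximum is 16 at (2, 0).
Verify constraints at (x, y) = (2, 0):
  3*2 + 3*0 = 6 <= 9
  3*2 + 3*0 = 6 <= 12
  3*2 + 1*0 = 6 <= 6 (active)
  x = 2 >= 0, y = 0 >= 0. All constraints satisfied.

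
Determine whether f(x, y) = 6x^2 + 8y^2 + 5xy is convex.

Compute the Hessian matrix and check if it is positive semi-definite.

f(x,y) = 6x^2 + 8y^2 + 5xy
Hessian H = [[12, 5], [5, 16]]
trace(H) = 28, det(H) = 167
Eigenvalues: (28 +/- sqrt(116)) / 2 = 19.39, 8.615
Since both eigenvalues > 0, f is convex.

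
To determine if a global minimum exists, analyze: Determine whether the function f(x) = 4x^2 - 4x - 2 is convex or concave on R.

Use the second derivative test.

f(x) = 4x^2 - 4x - 2
f'(x) = 8x - 4
f''(x) = 8
Since f''(x) = 8 > 0 for all x, f is convex on R.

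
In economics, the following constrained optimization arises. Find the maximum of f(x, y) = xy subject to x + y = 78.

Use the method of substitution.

Substitute y = 78 - x into f(x,y) = xy:
g(x) = x(78 - x) = 78x - x^2
g'(x) = 78 - 2x = 0  =>  x = 39
y = 78 - 39 = 39
Maximum value = 39 * 39 = 1521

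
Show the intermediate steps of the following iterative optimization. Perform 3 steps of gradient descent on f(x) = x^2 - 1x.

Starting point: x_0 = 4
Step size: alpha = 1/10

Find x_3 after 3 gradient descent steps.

f(x) = x^2 - 1x, f'(x) = 2x + (-1)
Step 1: f'(4) = 7, x_1 = 4 - 1/10 * 7 = 33/10
Step 2: f'(33/10) = 28/5, x_2 = 33/10 - 1/10 * 28/5 = 137/50
Step 3: f'(137/50) = 112/25, x_3 = 137/50 - 1/10 * 112/25 = 573/250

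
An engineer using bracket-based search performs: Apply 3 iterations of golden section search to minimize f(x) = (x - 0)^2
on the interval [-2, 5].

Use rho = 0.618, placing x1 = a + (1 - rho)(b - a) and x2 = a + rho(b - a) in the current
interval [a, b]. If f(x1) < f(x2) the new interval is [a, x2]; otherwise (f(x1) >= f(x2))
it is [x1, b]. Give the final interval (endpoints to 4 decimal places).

Golden section search for min of f(x) = (x - 0)^2 on [-2, 5].
Each step: x1 = a + (1 - rho)(b - a), x2 = a + rho(b - a); if f(x1) < f(x2) keep [a, x2], otherwise keep [x1, b].
Step 1: [-2.0000, 5.0000], x1=0.6740 (f=0.4543), x2=2.3260 (f=5.4103); f(x1) < f(x2) => keep [-2.0000, 2.3260]
Step 2: [-2.0000, 2.3260], x1=-0.3475 (f=0.1207), x2=0.6735 (f=0.4536); f(x1) < f(x2) => keep [-2.0000, 0.6735]
Step 3: [-2.0000, 0.6735], x1=-0.9787 (f=0.9579), x2=-0.3478 (f=0.1210); f(x1) > f(x2) => keep [-0.9787, 0.6735]
Final interval: [-0.9787, 0.6735]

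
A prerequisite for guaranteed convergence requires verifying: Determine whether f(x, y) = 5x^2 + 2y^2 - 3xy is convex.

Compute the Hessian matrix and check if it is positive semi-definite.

f(x,y) = 5x^2 + 2y^2 - 3xy
Hessian H = [[10, -3], [-3, 4]]
trace(H) = 14, det(H) = 31
Eigenvalues: (14 +/- sqrt(72)) / 2 = 11.24, 2.757
Since both eigenvalues > 0, f is convex.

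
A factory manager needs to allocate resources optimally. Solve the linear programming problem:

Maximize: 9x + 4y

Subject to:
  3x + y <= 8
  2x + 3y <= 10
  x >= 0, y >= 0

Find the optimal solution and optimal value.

Feasible vertices: (0, 0), (0, 10/3), (2, 2), (8/3, 0)
Objective 9x + 4y at each:
  (0, 0): 0
  (0, 10/3): 40/3
  (2, 2): 26
  (8/3, 0): 24
Maximum is 26 at (2, 2).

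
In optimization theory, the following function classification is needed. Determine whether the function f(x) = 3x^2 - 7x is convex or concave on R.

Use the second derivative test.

f(x) = 3x^2 - 7x
f'(x) = 6x - 7
f''(x) = 6
Since f''(x) = 6 > 0 for all x, f is convex on R.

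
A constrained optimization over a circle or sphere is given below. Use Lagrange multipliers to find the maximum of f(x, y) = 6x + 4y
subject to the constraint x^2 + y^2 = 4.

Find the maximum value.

Set up Lagrange conditions: grad f = lambda * grad g
  6 = 2*lambda*x
  4 = 2*lambda*y
From these: x/y = 6/4, so x = 6t, y = 4t for some t.
Substitute into constraint: (6t)^2 + (4t)^2 = 4
  t^2 * 52 = 4
  t = sqrt(4/52)
Maximum = 6*x + 4*y = (6^2 + 4^2)*t = 52 * sqrt(4/52) = sqrt(208)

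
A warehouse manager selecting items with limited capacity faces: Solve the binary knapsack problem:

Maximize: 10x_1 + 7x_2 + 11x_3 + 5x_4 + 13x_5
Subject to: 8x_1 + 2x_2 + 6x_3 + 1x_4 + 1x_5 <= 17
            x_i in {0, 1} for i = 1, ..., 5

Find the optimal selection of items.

Items: item 1 (v=10, w=8), item 2 (v=7, w=2), item 3 (v=11, w=6), item 4 (v=5, w=1), item 5 (v=13, w=1)
Capacity: 17
Checking all 32 subsets (w = total weight, v = total value):
  {}: w = 0, v = 0
  {1}: w = 8, v = 10
  {2}: w = 2, v = 7
  {3}: w = 6, v = 11
  {4}: w = 1, v = 5
  {5}: w = 1, v = 13
  {1, 2}: w = 10, v = 17
  {1, 3}: w = 14, v = 21
  {1, 4}: w = 9, v = 15
  {1, 5}: w = 9, v = 23
  {2, 3}: w = 8, v = 18
  {2, 4}: w = 3, v = 12
  {2, 5}: w = 3, v = 20
  {3, 4}: w = 7, v = 16
  {3, 5}: w = 7, v = 24
  {4, 5}: w = 2, v = 18
  {1, 2, 3}: w = 16, v = 28
  {1, 2, 4}: w = 11, v = 22
  {1, 2, 5}: w = 11, v = 30
  {1, 3, 4}: w = 15, v = 26
  {1, 3, 5}: w = 15, v = 34
  {1, 4, 5}: w = 10, v = 28
  {2, 3, 4}: w = 9, v = 23
  {2, 3, 5}: w = 9, v = 31
  {2, 4, 5}: w = 4, v = 25
  {3, 4, 5}: w = 8, v = 29
  {1, 2, 3, 4}: w = 17, v = 33
  {1, 2, 3, 5}: w = 17, v = 41
  {1, 2, 4, 5}: w = 12, v = 35
  {1, 3, 4, 5}: w = 16, v = 39
  {2, 3, 4, 5}: w = 10, v = 36
  {1, 2, 3, 4, 5}: w = 18 > 17, infeasible
Best feasible subset: items [1, 2, 3, 5]
Total weight: 17 <= 17, total value: 41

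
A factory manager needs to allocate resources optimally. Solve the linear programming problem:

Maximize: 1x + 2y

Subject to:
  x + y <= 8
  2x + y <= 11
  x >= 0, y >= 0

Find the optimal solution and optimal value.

Feasible vertices: (0, 0), (0, 8), (3, 5), (11/2, 0)
Objective 1x + 2y at each:
  (0, 0): 0
  (0, 8): 16
  (3, 5): 13
  (11/2, 0): 11/2
Maximum is 16 at (0, 8).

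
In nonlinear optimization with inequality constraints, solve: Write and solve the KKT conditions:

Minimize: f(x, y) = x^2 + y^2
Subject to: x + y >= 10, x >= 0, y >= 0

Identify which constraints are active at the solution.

KKT conditions for min x^2 + y^2 s.t. 1x + 1y >= 10, x >= 0, y >= 0:
Stationarity: 2x = mu*1 + mu_x, 2y = mu*1 + mu_y, with mu, mu_x, mu_y >= 0
Complementary slackness: mu*(x + y - 10) = 0, mu_x*x = 0, mu_y*y = 0
(0, 0) is infeasible (1*0 + 1*0 < 10), so if mu = 0 stationarity would force x = mu_x/2 >= 0, y = mu_y/2 >= 0 with mu_x*x = mu_y*y = 0, i.e. x = y = 0: contradiction. Hence mu > 0 and x + y = 10 is active.
Try x > 0, y > 0 (so mu_x = mu_y = 0): x = 1*mu/2, y = 1*mu/2
Substitute: 1*(1*mu/2) + 1*(1*mu/2) = 10
  mu*2/2 = 10 => mu = 10
x* = 5 > 0, y* = 5 > 0, consistent with mu_x = mu_y = 0.
f is convex and the constraints are linear, so this KKT point is the global minimum.
f* = 50
Active constraints: x + y >= 10 (holds with equality, mu = 10 > 0); x >= 0 and y >= 0 are inactive (mu_x = mu_y = 0).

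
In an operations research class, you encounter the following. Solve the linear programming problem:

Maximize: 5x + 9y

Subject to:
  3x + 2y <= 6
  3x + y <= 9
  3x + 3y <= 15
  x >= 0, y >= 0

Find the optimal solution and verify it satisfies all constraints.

Feasible vertices: (0, 0), (0, 3), (2, 0)
Objective 5x + 9y at each vertex:
  (0, 0): 0
  (0, 3): 27
  (2, 0): 10
Maximum is 27 at (0, 3).
Verify constraints at (x, y) = (0, 3):
  3*0 + 2*3 = 6 <= 6 (active)
  3*0 + 1*3 = 3 <= 9
  3*0 + 3*3 = 9 <= 15
  x = 0 >= 0, y = 3 >= 0. All constraints satisfied.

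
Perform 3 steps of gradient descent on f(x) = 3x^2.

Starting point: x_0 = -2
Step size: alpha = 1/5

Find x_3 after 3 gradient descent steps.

f(x) = 3x^2, f'(x) = 6x + (0)
Step 1: f'(-2) = -12, x_1 = -2 - 1/5 * -12 = 2/5
Step 2: f'(2/5) = 12/5, x_2 = 2/5 - 1/5 * 12/5 = -2/25
Step 3: f'(-2/25) = -12/25, x_3 = -2/25 - 1/5 * -12/25 = 2/125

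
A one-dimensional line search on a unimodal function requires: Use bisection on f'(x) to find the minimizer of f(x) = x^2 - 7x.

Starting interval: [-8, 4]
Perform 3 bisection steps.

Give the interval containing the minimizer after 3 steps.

Finding critical point of f(x) = x^2 - 7x using bisection on f'(x) = 2x + -7.
f'(x) = 0 when x = 7/2.
Starting interval: [-8, 4]
Step 1: mid = -2, f'(mid) = -11, new interval = [-2, 4]
Step 2: mid = 1, f'(mid) = -5, new interval = [1, 4]
Step 3: mid = 5/2, f'(mid) = -2, new interval = [5/2, 4]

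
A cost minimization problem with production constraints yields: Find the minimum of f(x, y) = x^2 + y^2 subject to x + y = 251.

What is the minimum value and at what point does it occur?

Substitute y = 251 - x into f(x,y) = x^2 + y^2:
g(x) = x^2 + (251 - x)^2 = 2x^2 - 502x + 63001
g'(x) = 4x - 502 = 0  =>  x = 251/2
y = 251 - 251/2 = 251/2
Minimum value = (251/2)^2 + (251/2)^2 = 63001/2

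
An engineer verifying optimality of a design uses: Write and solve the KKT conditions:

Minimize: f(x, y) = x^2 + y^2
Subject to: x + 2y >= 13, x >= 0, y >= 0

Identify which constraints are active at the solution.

KKT conditions for min x^2 + y^2 s.t. 1x + 2y >= 13, x >= 0, y >= 0:
Stationarity: 2x = mu*1 + mu_x, 2y = mu*2 + mu_y, with mu, mu_x, mu_y >= 0
Complementary slackness: mu*(x + 2y - 13) = 0, mu_x*x = 0, mu_y*y = 0
(0, 0) is infeasible (1*0 + 2*0 < 13), so if mu = 0 stationarity would force x = mu_x/2 >= 0, y = mu_y/2 >= 0 with mu_x*x = mu_y*y = 0, i.e. x = y = 0: contradiction. Hence mu > 0 and x + 2y = 13 is active.
Try x > 0, y > 0 (so mu_x = mu_y = 0): x = 1*mu/2, y = 2*mu/2
Substitute: 1*(1*mu/2) + 2*(2*mu/2) = 13
  mu*5/2 = 13 => mu = 26/5
x* = 13/5 > 0, y* = 26/5 > 0, consistent with mu_x = mu_y = 0.
f is convex and the constraints are linear, so this KKT point is the global minimum.
f* = 169/5
Active constraints: x + 2y >= 13 (holds with equality, mu = 26/5 > 0); x >= 0 and y >= 0 are inactive (mu_x = mu_y = 0).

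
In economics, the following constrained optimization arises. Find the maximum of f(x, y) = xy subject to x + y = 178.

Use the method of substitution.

Substitute y = 178 - x into f(x,y) = xy:
g(x) = x(178 - x) = 178x - x^2
g'(x) = 178 - 2x = 0  =>  x = 89
y = 178 - 89 = 89
Maximum value = 89 * 89 = 7921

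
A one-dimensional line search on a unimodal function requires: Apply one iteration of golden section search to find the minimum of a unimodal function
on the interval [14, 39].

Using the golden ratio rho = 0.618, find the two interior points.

Golden section search on [14, 39].
Golden ratio rho = 0.618 (approx).
Interior points:
  x_1 = 14 + (1-0.618)*25 = 23.5500
  x_2 = 14 + 0.618*25 = 29.4500
Compare f(x_1) and f(x_2) to determine which subinterval to keep.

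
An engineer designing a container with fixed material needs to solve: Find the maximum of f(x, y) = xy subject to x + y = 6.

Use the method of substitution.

Substitute y = 6 - x into f(x,y) = xy:
g(x) = x(6 - x) = 6x - x^2
g'(x) = 6 - 2x = 0  =>  x = 3
y = 6 - 3 = 3
Maximum value = 3 * 3 = 9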